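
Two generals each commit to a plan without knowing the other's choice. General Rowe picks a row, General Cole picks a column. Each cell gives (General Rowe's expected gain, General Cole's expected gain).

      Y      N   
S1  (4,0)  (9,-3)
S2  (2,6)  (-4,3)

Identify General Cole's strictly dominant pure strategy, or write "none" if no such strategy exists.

Y vs N: S1: 0>-3, S2: 6>3.
Y strictly beats every other strategy against every opponent action, so it is strictly dominant.

Y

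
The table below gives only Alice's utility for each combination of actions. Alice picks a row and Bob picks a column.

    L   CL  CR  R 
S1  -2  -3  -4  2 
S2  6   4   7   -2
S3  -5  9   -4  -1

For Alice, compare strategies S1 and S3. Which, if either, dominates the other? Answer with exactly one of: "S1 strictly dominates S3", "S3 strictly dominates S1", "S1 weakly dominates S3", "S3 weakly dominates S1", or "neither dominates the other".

S1's payoffs vs S3's, by Bob's action — L: -2>-5, CL: -3<9, CR: -4=-4, R: 2>-1.
S1 does better at L, R but worse at CL; neither strategy dominates the other.

neither dominates the other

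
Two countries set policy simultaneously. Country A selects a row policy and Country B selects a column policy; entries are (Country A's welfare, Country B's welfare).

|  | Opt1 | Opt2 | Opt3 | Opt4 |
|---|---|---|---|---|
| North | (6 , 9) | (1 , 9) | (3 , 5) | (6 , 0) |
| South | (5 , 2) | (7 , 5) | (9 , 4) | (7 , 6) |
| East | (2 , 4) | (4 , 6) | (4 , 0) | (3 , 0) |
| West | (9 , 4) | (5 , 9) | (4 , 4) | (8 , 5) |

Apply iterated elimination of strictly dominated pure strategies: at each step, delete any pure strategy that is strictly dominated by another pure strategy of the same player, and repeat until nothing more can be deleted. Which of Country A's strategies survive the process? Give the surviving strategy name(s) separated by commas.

For Country A, West strictly dominates North on the remaining columns (Opt1: 9>6, Opt2: 5>1, Opt3: 4>3, Opt4: 8>6); eliminate North.
Country A's strategy East is strictly dominated by South (Opt1: 5>2, Opt2: 7>4, Opt3: 9>4, Opt4: 7>3) and is removed.
Column Opt1 is eliminated: Opt2 beats it against every remaining row (South: 5>2, West: 9>4).
Column Opt3 is eliminated: Opt2 beats it against every remaining row (South: 5>4, West: 9>4).
Among the remaining strategies, none is strictly dominated by another pure strategy of the same player, so the elimination stops.
Surviving strategies — Country A: {South, West}; Country B: {Opt2, Opt4}.

South, West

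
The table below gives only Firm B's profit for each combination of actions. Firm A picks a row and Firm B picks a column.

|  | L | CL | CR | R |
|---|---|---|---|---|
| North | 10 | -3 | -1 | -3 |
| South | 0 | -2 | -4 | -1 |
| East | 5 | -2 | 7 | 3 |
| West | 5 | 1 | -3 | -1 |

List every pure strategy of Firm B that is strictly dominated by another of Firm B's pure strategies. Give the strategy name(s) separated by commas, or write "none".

L is not dominated — it holds its own against CL at North (10>-3); CR at North (10>-1); R at North (10>-3).
L strictly dominates CL — North: 10>-3, South: 0>-2, East: 5>-2, West: 5>1.
CR is not dominated — it holds its own against L at East (7>5); CL at North (-1>-3); R at North (-1>-3).
R: dominated, since L does at least as well everywhere (North: 10>-3, South: 0>-1, East: 5>3, West: 5>-1).

CL, R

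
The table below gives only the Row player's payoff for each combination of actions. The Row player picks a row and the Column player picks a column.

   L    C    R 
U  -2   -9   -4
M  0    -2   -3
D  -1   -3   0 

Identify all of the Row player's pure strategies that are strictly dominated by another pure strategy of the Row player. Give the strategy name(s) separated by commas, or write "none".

U is strictly dominated by M (L: 0>-2, C: -2>-9, R: -3>-4).
M is not dominated — it holds its own against U at L (0>-2); D at L (0>-1).
D is not dominated — it holds its own against U at L (-1>-2); M at R (0>-3).

U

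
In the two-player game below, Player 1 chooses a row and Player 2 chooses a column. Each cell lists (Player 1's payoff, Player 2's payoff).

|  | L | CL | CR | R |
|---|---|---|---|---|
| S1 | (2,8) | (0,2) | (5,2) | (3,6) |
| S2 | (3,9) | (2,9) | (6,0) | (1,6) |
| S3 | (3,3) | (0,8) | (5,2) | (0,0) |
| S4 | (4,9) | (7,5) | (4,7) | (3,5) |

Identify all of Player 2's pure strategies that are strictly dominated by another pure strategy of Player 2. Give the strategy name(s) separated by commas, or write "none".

L: no other strategy beats it everywhere (CL at S1 (8>2); CR at S1 (8>2); R at S1 (8>6)).
CL is not dominated — it holds its own against L at S2 (9=9); CR at S1 (2=2); R at S2 (9>6).
L strictly dominates CR — S1: 8>2, S2: 9>0, S3: 3>2, S4: 9>7.
R: dominated, since L does at least as well everywhere (S1: 8>6, S2: 9>6, S3: 3>0, S4: 9>5).

CR, R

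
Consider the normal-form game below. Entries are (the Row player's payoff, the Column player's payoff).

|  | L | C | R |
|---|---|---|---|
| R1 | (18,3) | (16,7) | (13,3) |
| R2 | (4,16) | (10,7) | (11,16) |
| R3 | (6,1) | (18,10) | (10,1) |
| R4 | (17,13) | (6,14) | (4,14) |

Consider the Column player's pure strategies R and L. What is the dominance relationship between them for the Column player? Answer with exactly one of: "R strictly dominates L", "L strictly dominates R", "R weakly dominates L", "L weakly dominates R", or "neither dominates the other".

R weakly dominates L

Compare R to L across every action of the Row player: R1: 3=3, R2: 16=16, R3: 1=1, R4: 14>13.
R is at least as good everywhere and strictly better somewhere (tied only at R1, R2, R3), so R weakly but not strictly dominates L.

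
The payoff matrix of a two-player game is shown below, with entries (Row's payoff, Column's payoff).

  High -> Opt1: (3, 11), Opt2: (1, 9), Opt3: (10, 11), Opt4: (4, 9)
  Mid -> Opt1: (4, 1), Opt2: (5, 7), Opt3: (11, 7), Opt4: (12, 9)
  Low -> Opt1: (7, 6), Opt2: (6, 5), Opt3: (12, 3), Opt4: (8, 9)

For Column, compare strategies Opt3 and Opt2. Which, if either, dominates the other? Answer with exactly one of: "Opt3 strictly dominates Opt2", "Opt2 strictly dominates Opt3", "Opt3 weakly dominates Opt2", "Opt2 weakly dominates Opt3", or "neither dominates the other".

neither dominates the other

Compare Opt3 to Opt2 across each choice by Row: High: 11>9, Mid: 7=7, Low: 3<5.
Opt3 does better at High but worse at Low; neither strategy dominates the other.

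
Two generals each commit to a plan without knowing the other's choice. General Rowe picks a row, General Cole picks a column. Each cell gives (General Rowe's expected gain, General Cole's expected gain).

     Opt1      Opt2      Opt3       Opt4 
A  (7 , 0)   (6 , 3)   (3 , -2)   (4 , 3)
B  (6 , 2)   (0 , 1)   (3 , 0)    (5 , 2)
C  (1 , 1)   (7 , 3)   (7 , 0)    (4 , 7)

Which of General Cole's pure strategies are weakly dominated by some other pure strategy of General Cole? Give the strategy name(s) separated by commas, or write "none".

Opt1, Opt2, Opt3

Opt1 is weakly dominated by Opt4 (A: 3>0, B: 2=2, C: 7>1).
Opt2 is weakly dominated by Opt4 (A: 3=3, B: 2>1, C: 7>3).
Opt3: dominated, since Opt1 does at least as well everywhere (A: 0>-2, B: 2>0, C: 1>0).
Nothing dominates Opt4: Opt1 at A (3>0); Opt2 at B (2>1); Opt3 at A (3>-2).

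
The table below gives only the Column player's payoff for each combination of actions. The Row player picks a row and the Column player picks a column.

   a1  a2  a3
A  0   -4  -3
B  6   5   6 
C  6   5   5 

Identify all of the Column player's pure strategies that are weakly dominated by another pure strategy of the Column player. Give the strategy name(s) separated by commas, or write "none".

a2, a3

a1 is not dominated — it holds its own against a2 at A (0>-4); a3 at A (0>-3).
a2: dominated, since a1 does at least as well everywhere (A: 0>-4, B: 6>5, C: 6>5).
a1 weakly dominates a3 — A: 0>-3, B: 6=6, C: 6>5.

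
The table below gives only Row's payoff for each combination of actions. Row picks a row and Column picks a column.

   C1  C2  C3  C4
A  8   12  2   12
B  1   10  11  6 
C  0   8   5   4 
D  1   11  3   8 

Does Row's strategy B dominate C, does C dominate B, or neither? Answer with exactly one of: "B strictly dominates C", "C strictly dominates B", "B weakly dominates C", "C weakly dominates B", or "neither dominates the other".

Compare B to C across every action of Column: C1: 1>0, C2: 10>8, C3: 11>5, C4: 6>4.
Every comparison favours B, so B strictly dominates C.

B strictly dominates C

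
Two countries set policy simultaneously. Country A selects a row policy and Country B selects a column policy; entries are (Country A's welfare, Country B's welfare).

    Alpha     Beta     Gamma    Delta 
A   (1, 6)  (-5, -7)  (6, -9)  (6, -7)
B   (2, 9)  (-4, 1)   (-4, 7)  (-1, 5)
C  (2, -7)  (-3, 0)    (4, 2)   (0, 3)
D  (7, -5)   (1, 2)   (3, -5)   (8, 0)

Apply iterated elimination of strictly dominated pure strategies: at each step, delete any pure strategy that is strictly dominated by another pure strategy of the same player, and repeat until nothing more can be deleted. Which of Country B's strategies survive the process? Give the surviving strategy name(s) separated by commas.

Row B is eliminated: D beats it against every remaining column (Alpha: 7>2, Beta: 1>-4, Gamma: 3>-4, Delta: 8>-1).
For Country B, Delta strictly dominates Gamma on the remaining rows (A: -7>-9, C: 3>2, D: 0>-5); eliminate Gamma.
For Country A, D strictly dominates A on the remaining columns (Alpha: 7>1, Beta: 1>-5, Delta: 8>6); eliminate A.
Row C is eliminated: D beats it against every remaining column (Alpha: 7>2, Beta: 1>-3, Delta: 8>0).
Country B's strategy Alpha is strictly dominated by Beta (D: 2>-5) and is removed.
For Country B, Beta strictly dominates Delta on the remaining rows (D: 2>0); eliminate Delta.
Among the remaining strategies, none is strictly dominated by another pure strategy of the same player, so the elimination stops.
Surviving strategies — Country A: {D}; Country B: {Beta}.

Beta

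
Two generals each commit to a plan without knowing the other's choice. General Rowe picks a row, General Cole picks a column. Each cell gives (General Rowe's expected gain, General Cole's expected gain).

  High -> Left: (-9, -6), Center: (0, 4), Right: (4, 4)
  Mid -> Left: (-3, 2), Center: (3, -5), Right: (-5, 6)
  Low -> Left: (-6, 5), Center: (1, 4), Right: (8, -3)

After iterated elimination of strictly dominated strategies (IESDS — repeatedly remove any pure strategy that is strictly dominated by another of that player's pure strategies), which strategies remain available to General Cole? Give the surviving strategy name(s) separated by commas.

Left, Right

Row High is eliminated: Low beats it against every remaining column (Left: -6>-9, Center: 1>0, Right: 8>4).
General Cole's strategy Center is strictly dominated by Left (Mid: 2>-5, Low: 5>4) and is removed.
Among the remaining strategies, none is strictly dominated by another pure strategy of the same player, so the elimination stops.
Surviving strategies — General Rowe: {Mid, Low}; General Cole: {Left, Right}.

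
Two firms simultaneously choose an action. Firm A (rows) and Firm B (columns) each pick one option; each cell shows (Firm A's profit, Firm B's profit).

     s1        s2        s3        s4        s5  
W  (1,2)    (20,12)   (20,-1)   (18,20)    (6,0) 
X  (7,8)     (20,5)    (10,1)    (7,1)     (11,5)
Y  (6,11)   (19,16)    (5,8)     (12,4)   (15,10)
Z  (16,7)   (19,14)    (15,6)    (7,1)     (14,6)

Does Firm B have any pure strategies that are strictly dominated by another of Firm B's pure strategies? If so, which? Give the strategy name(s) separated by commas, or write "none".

s1: no other strategy beats it everywhere (s2 at X (8>5); s3 at W (2>-1); s4 at X (8>1); s5 at W (2>0)).
s2: no other strategy beats it everywhere (s1 at W (12>2); s3 at W (12>-1); s4 at X (5>1); s5 at W (12>0)).
s1 strictly dominates s3 — W: 2>-1, X: 8>1, Y: 11>8, Z: 7>6.
s4 is not dominated — it holds its own against s1 at W (20>2); s2 at W (20>12); s3 at W (20>-1); s5 at W (20>0).
s1 strictly dominates s5 — W: 2>0, X: 8>5, Y: 11>10, Z: 7>6.

s3, s5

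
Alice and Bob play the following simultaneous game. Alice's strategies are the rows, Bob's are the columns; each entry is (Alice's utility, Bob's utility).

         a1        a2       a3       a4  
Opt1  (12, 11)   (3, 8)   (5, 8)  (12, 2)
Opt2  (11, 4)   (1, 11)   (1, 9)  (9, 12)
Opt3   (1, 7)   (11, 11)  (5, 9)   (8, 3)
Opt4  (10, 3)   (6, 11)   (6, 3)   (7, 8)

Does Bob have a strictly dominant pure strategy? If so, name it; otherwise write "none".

a1 fails to dominate a2 at Opt2 (4<11).
a2 fails to dominate a1 at Opt1 (8<11).
a3 fails to dominate a1 at Opt1 (8<11).
a4 fails to dominate a1 at Opt1 (2<11).
No single strategy dominates all the others.

none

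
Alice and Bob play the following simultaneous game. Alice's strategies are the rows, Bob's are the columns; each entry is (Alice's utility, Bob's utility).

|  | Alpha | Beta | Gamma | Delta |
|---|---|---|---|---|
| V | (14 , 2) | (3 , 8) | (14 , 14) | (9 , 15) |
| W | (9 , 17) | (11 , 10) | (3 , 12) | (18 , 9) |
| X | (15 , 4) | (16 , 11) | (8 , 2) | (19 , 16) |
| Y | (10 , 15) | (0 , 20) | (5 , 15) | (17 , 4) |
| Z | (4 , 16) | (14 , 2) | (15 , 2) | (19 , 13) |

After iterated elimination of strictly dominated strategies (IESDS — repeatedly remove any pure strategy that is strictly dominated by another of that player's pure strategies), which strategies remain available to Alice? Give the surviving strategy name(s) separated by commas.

Alice's strategy W is strictly dominated by X (Alpha: 15>9, Beta: 16>11, Gamma: 8>3, Delta: 19>18) and is removed.
Row Y is eliminated: X beats it against every remaining column (Alpha: 15>10, Beta: 16>0, Gamma: 8>5, Delta: 19>17).
Bob's strategy Beta is strictly dominated by Delta (V: 15>8, X: 16>11, Z: 13>2) and is removed.
Column Gamma is eliminated: Delta beats it against every remaining row (V: 15>14, X: 16>2, Z: 13>2).
Row V is eliminated: X beats it against every remaining column (Alpha: 15>14, Delta: 19>9).
Among the remaining strategies, none is strictly dominated by another pure strategy of the same player, so the elimination stops.
Surviving strategies — Alice: {X, Z}; Bob: {Alpha, Delta}.

X, Z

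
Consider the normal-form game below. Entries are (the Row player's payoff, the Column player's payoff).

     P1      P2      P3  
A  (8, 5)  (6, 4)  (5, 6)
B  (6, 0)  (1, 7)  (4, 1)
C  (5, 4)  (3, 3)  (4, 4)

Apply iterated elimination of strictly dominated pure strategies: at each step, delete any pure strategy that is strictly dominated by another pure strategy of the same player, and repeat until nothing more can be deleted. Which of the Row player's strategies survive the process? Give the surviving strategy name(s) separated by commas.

The Row player's strategy B is strictly dominated by A (P1: 8>6, P2: 6>1, P3: 5>4) and is removed.
For the Row player, A strictly dominates C on the remaining columns (P1: 8>5, P2: 6>3, P3: 5>4); eliminate C.
The Column player's strategy P1 is strictly dominated by P3 (A: 6>5) and is removed.
The Column player's strategy P2 is strictly dominated by P3 (A: 6>4) and is removed.
Among the remaining strategies, none is strictly dominated by another pure strategy of the same player, so the elimination stops.
Surviving strategies — the Row player: {A}; the Column player: {P3}.

A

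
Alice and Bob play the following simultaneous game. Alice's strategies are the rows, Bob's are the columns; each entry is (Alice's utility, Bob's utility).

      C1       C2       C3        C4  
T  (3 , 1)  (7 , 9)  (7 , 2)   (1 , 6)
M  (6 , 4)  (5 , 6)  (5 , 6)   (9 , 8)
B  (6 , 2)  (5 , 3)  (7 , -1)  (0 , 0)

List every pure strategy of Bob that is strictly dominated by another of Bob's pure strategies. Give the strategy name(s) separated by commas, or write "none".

C1 is strictly dominated by C2 (T: 9>1, M: 6>4, B: 3>2).
C2: no other strategy beats it everywhere (C1 at T (9>1); C3 at T (9>2); C4 at T (9>6)).
C3: dominated, since C4 does at least as well everywhere (T: 6>2, M: 8>6, B: 0>-1).
Nothing dominates C4: C1 at T (6>1); C2 at M (8>6); C3 at T (6>2).

C1, C3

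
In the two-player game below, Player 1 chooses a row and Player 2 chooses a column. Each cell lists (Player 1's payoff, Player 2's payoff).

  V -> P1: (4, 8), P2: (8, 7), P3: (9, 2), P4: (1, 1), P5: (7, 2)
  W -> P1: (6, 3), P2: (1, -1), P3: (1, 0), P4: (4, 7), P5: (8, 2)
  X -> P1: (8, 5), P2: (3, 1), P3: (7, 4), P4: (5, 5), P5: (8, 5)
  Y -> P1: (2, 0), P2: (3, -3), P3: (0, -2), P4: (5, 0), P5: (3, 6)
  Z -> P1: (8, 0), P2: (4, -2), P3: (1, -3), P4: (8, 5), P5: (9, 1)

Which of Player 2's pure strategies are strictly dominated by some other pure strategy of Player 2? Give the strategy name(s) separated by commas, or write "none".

P2, P3

Nothing dominates P1: P2 at V (8>7); P3 at V (8>2); P4 at V (8>1); P5 at V (8>2).
P2: dominated, since P1 does at least as well everywhere (V: 8>7, W: 3>-1, X: 5>1, Y: 0>-3, Z: 0>-2).
P3 is strictly dominated by P1 (V: 8>2, W: 3>0, X: 5>4, Y: 0>-2, Z: 0>-3).
Nothing dominates P4: P1 at W (7>3); P2 at W (7>-1); P3 at W (7>0); P5 at W (7>2).
P5 is not dominated — it holds its own against P1 at X (5=5); P2 at W (2>-1); P3 at V (2=2); P4 at V (2>1).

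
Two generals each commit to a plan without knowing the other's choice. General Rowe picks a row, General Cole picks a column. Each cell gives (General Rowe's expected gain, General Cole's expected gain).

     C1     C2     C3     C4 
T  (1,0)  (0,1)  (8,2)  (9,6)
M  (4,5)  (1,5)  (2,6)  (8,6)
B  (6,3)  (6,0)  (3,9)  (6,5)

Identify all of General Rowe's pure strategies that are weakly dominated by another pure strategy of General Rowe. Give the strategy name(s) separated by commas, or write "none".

none

T is not dominated — it holds its own against M at C3 (8>2); B at C3 (8>3).
M: no other strategy beats it everywhere (T at C1 (4>1); B at C4 (8>6)).
B: no other strategy beats it everywhere (T at C1 (6>1); M at C1 (6>4)).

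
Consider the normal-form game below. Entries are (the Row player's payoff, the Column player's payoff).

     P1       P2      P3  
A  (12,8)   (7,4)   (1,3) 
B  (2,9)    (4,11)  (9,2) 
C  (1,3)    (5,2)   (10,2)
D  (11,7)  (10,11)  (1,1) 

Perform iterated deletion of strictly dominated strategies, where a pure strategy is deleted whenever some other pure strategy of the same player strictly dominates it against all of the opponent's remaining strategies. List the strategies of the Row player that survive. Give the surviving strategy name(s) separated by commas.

Column P3 is eliminated: P1 beats it against every remaining row (A: 8>3, B: 9>2, C: 3>2, D: 7>1).
For the Row player, A strictly dominates B on the remaining columns (P1: 12>2, P2: 7>4); eliminate B.
For the Row player, A strictly dominates C on the remaining columns (P1: 12>1, P2: 7>5); eliminate C.
Among the remaining strategies, none is strictly dominated by another pure strategy of the same player, so the elimination stops.
Surviving strategies — the Row player: {A, D}; the Column player: {P1, P2}.

A, D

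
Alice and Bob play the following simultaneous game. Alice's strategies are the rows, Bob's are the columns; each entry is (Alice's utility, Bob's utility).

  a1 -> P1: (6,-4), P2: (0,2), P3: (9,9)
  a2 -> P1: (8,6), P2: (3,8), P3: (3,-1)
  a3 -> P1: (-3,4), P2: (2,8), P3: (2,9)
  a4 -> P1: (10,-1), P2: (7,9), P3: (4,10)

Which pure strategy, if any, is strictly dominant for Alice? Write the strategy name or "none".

none

a1 fails to dominate a2 at P1 (6<8).
a2 fails to dominate a1 at P3 (3<9).
a3 fails to dominate a1 at P1 (-3<6).
a4 fails to dominate a1 at P3 (4<9).
No single strategy dominates all the others.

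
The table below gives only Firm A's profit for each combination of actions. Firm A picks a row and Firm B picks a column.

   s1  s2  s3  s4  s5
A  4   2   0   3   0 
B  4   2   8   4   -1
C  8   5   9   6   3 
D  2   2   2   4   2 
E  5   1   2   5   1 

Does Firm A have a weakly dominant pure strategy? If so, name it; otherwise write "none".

C vs A: s1: 8>4, s2: 5>2, s3: 9>0, s4: 6>3, s5: 3>0.
C vs B: s1: 8>4, s2: 5>2, s3: 9>8, s4: 6>4, s5: 3>-1.
C vs D: s1: 8>2, s2: 5>2, s3: 9>2, s4: 6>4, s5: 3>2.
C vs E: s1: 8>5, s2: 5>1, s3: 9>2, s4: 6>5, s5: 3>1.
C is at least as good as every other strategy against every opponent action, so it is weakly dominant.

C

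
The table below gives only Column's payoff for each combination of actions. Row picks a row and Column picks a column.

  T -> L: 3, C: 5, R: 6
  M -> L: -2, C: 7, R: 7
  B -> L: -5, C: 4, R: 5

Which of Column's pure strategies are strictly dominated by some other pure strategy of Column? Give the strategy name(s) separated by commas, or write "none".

L

L is strictly dominated by C (T: 5>3, M: 7>-2, B: 4>-5).
C: no other strategy beats it everywhere (L at T (5>3); R at M (7=7)).
R is not dominated — it holds its own against L at T (6>3); C at T (6>5).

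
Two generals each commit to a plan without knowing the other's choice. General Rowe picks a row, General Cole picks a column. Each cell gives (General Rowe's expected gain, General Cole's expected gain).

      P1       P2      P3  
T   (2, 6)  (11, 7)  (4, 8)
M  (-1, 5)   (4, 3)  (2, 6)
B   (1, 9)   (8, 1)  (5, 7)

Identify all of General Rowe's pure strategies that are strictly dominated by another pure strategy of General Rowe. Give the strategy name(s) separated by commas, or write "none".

Nothing dominates T: M at P1 (2>-1); B at P1 (2>1).
T strictly dominates M — P1: 2>-1, P2: 11>4, P3: 4>2.
Nothing dominates B: T at P3 (5>4); M at P1 (1>-1).

M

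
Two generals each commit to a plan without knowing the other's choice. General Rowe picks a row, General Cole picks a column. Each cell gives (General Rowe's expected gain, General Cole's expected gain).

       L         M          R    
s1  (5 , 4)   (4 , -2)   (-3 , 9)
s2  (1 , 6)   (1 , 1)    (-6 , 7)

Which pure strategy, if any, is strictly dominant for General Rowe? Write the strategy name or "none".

s1 vs s2: L: 5>1, M: 4>1, R: -3>-6.
s1 strictly beats every other strategy against every opponent action, so it is strictly dominant.

s1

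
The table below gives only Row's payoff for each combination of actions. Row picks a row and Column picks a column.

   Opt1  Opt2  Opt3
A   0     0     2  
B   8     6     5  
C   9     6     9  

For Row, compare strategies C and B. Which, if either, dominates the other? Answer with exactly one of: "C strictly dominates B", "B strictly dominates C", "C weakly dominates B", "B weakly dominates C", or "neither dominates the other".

C weakly dominates B

C's payoffs vs B's, by Column's action — Opt1: 9>8, Opt2: 6=6, Opt3: 9>5.
C is at least as good everywhere and strictly better somewhere (tied only at Opt2), so C weakly but not strictly dominates B.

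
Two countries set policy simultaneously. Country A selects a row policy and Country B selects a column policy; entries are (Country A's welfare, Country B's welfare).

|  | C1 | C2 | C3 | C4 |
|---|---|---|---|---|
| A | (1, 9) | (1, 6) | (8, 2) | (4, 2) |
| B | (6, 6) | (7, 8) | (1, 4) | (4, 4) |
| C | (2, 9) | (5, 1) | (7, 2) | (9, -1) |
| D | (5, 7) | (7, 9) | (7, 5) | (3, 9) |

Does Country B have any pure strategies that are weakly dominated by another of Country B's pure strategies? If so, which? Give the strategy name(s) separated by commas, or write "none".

C3, C4

C1: no other strategy beats it everywhere (C2 at A (9>6); C3 at A (9>2); C4 at A (9>2)).
C2 is not dominated — it holds its own against C1 at B (8>6); C3 at A (6>2); C4 at A (6>2).
C1 weakly dominates C3 — A: 9>2, B: 6>4, C: 9>2, D: 7>5.
C4: dominated, since C2 does at least as well everywhere (A: 6>2, B: 8>4, C: 1>-1, D: 9=9).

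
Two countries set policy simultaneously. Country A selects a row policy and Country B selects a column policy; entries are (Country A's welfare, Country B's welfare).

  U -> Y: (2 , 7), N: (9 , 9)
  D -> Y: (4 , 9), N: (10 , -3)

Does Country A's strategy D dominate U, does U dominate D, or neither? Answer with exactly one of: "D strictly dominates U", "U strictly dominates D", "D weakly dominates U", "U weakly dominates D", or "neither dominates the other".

D strictly dominates U

D's payoffs vs U's, by Country B's action — Y: 4>2, N: 10>9.
D gives a strictly higher payoff against each opponent action, so D strictly dominates U.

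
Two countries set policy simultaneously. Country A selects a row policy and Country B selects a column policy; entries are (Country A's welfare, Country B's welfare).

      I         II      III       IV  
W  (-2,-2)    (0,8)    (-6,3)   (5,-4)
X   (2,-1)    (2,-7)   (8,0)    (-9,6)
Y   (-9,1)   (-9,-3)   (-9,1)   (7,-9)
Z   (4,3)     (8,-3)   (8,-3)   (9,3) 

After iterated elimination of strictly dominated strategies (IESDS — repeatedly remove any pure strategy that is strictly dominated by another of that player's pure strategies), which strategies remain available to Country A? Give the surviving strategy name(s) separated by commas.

Z

Row W is eliminated: Z beats it against every remaining column (I: 4>-2, II: 8>0, III: 8>-6, IV: 9>5).
For Country A, Z strictly dominates Y on the remaining columns (I: 4>-9, II: 8>-9, III: 8>-9, IV: 9>7); eliminate Y.
Column II is eliminated: I beats it against every remaining row (X: -1>-7, Z: 3>-3).
Column III is eliminated: IV beats it against every remaining row (X: 6>0, Z: 3>-3).
Country A's strategy X is strictly dominated by Z (I: 4>2, IV: 9>-9) and is removed.
Among the remaining strategies, none is strictly dominated by another pure strategy of the same player, so the elimination stops.
Surviving strategies — Country A: {Z}; Country B: {I, IV}.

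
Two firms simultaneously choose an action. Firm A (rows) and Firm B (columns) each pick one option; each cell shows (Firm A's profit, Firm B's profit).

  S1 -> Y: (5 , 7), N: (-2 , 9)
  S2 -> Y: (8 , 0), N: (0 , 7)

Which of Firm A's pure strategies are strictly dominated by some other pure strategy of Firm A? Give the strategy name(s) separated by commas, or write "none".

S1

S1: dominated, since S2 does at least as well everywhere (Y: 8>5, N: 0>-2).
Nothing dominates S2: S1 at Y (8>5).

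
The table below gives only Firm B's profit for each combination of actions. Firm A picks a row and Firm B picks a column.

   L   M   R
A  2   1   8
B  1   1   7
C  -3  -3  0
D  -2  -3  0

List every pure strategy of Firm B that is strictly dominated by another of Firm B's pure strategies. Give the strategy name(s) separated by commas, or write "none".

L is strictly dominated by R (A: 8>2, B: 7>1, C: 0>-3, D: 0>-2).
R strictly dominates M — A: 8>1, B: 7>1, C: 0>-3, D: 0>-3.
R: no other strategy beats it everywhere (L at A (8>2); M at A (8>1)).

L, M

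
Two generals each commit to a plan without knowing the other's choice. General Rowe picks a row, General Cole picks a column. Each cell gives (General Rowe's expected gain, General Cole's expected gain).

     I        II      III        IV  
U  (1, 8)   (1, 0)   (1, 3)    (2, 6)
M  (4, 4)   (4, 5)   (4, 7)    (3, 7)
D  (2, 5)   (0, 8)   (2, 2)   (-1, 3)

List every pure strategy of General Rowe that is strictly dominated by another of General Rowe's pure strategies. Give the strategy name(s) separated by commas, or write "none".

U, D

U: dominated, since M does at least as well everywhere (I: 4>1, II: 4>1, III: 4>1, IV: 3>2).
Nothing dominates M: U at I (4>1); D at I (4>2).
D is strictly dominated by M (I: 4>2, II: 4>0, III: 4>2, IV: 3>-1).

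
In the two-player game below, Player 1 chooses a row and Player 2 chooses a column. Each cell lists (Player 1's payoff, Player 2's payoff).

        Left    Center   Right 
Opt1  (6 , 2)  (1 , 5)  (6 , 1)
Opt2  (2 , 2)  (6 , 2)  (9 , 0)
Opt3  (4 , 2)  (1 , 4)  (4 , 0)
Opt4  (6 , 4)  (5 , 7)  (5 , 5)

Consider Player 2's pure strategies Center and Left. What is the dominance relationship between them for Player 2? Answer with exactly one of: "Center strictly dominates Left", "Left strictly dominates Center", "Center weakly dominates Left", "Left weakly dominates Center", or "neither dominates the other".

Center weakly dominates Left

Center's payoffs vs Left's, by Player 1's action — Opt1: 5>2, Opt2: 2=2, Opt3: 4>2, Opt4: 7>4.
Center is at least as good everywhere and strictly better somewhere (tied only at Opt2), so Center weakly but not strictly dominates Left.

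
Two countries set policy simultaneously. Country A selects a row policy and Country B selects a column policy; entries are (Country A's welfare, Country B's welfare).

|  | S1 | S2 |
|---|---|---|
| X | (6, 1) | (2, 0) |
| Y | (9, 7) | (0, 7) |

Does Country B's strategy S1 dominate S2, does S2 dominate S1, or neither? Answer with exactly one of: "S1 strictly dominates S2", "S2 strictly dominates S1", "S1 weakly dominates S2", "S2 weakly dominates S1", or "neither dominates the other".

S1 weakly dominates S2

S1's payoffs vs S2's, by Country A's action — X: 1>0, Y: 7=7.
S1 is at least as good everywhere and strictly better somewhere (tied only at Y), so S1 weakly but not strictly dominates S2.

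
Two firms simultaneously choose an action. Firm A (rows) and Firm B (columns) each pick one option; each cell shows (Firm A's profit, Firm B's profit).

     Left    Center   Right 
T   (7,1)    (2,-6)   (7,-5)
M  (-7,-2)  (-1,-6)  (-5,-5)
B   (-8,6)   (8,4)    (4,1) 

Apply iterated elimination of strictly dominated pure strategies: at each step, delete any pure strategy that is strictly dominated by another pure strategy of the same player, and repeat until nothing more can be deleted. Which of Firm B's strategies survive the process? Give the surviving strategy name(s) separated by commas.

Firm A's strategy M is strictly dominated by T (Left: 7>-7, Center: 2>-1, Right: 7>-5) and is removed.
For Firm B, Left strictly dominates Center on the remaining rows (T: 1>-6, B: 6>4); eliminate Center.
Row B is eliminated: T beats it against every remaining column (Left: 7>-8, Right: 7>4).
For Firm B, Left strictly dominates Right on the remaining rows (T: 1>-5); eliminate Right.
Among the remaining strategies, none is strictly dominated by another pure strategy of the same player, so the elimination stops.
Surviving strategies — Firm A: {T}; Firm B: {Left}.

Left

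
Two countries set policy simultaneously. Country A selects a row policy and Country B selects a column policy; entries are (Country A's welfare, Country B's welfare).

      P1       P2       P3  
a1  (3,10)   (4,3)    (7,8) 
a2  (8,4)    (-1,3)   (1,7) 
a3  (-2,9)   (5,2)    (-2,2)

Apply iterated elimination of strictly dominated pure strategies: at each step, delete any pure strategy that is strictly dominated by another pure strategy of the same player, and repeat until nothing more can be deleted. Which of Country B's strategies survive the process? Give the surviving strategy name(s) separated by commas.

P1, P3

For Country B, P1 strictly dominates P2 on the remaining rows (a1: 10>3, a2: 4>3, a3: 9>2); eliminate P2.
Country A's strategy a3 is strictly dominated by a1 (P1: 3>-2, P3: 7>-2) and is removed.
Among the remaining strategies, none is strictly dominated by another pure strategy of the same player, so the elimination stops.
Surviving strategies — Country A: {a1, a2}; Country B: {P1, P3}.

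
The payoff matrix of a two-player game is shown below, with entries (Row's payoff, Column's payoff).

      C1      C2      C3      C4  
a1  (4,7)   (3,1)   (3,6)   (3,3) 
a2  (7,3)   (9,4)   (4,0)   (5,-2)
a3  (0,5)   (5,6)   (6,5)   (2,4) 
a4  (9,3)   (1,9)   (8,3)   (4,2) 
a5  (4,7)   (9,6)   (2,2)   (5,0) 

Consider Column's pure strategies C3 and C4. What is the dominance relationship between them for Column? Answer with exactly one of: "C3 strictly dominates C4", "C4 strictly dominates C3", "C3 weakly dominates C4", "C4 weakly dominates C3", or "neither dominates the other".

C3 strictly dominates C4

C3's payoffs vs C4's, by Row's action — a1: 6>3, a2: 0>-2, a3: 5>4, a4: 3>2, a5: 2>0.
Every comparison favours C3, so C3 strictly dominates C4.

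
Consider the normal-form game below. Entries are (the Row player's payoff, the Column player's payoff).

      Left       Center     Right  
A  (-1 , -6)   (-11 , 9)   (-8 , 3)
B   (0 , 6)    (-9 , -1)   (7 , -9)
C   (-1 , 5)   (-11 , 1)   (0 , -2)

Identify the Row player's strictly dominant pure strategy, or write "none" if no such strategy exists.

B vs A: Left: 0>-1, Center: -9>-11, Right: 7>-8.
B vs C: Left: 0>-1, Center: -9>-11, Right: 7>0.
B strictly beats every other strategy against every opponent action, so it is strictly dominant.

B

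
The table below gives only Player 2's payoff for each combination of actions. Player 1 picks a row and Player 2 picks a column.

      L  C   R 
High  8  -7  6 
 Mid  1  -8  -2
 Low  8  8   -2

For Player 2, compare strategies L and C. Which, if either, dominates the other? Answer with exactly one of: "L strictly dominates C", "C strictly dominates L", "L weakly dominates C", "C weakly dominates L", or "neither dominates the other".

L weakly dominates C

Compare L to C across every action of Player 1: High: 8>-7, Mid: 1>-8, Low: 8=8.
L is at least as good everywhere and strictly better somewhere (tied only at Low), so L weakly but not strictly dominates C.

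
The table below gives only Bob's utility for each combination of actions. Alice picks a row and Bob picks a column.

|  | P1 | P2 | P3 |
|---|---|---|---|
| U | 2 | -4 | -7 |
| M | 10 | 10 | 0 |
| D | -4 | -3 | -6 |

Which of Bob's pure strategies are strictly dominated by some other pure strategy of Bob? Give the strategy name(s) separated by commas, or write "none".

P3

P1: no other strategy beats it everywhere (P2 at U (2>-4); P3 at U (2>-7)).
Nothing dominates P2: P1 at M (10=10); P3 at U (-4>-7).
P3: dominated, since P1 does at least as well everywhere (U: 2>-7, M: 10>0, D: -4>-6).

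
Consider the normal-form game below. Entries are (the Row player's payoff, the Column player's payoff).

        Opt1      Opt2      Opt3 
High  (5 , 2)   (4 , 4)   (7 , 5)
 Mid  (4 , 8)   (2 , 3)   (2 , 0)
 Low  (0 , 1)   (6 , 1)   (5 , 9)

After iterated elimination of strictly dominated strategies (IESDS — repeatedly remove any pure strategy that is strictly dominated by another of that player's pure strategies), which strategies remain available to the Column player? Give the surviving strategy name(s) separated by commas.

Opt3

For the Row player, High strictly dominates Mid on the remaining columns (Opt1: 5>4, Opt2: 4>2, Opt3: 7>2); eliminate Mid.
Column Opt1 is eliminated: Opt3 beats it against every remaining row (High: 5>2, Low: 9>1).
Column Opt2 is eliminated: Opt3 beats it against every remaining row (High: 5>4, Low: 9>1).
For the Row player, High strictly dominates Low on the remaining columns (Opt3: 7>5); eliminate Low.
Among the remaining strategies, none is strictly dominated by another pure strategy of the same player, so the elimination stops.
Surviving strategies — the Row player: {High}; the Column player: {Opt3}.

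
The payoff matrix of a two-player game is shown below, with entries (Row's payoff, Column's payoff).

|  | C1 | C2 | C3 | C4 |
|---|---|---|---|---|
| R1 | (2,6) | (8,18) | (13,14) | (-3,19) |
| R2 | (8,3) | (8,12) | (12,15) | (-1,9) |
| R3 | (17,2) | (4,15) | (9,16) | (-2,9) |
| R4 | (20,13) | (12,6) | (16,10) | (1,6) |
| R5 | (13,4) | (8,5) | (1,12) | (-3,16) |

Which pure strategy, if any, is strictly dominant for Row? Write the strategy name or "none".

R4 vs R1: C1: 20>2, C2: 12>8, C3: 16>13, C4: 1>-3.
R4 vs R2: C1: 20>8, C2: 12>8, C3: 16>12, C4: 1>-1.
R4 vs R3: C1: 20>17, C2: 12>4, C3: 16>9, C4: 1>-2.
R4 vs R5: C1: 20>13, C2: 12>8, C3: 16>1, C4: 1>-3.
R4 strictly beats every other strategy against every opponent action, so it is strictly dominant.

R4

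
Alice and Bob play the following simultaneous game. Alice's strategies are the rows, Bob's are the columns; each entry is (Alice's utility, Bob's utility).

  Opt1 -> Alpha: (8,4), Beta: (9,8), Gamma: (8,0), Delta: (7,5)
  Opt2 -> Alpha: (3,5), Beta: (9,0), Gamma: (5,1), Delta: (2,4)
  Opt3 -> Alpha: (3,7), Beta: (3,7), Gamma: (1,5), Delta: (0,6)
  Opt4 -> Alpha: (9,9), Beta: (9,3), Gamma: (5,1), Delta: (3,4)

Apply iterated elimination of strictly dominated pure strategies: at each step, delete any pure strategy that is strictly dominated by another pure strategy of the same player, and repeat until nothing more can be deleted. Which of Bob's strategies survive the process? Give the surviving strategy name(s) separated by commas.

Alice's strategy Opt3 is strictly dominated by Opt1 (Alpha: 8>3, Beta: 9>3, Gamma: 8>1, Delta: 7>0) and is removed.
Column Gamma is eliminated: Alpha beats it against every remaining row (Opt1: 4>0, Opt2: 5>1, Opt4: 9>1).
Among the remaining strategies, none is strictly dominated by another pure strategy of the same player, so the elimination stops.
Surviving strategies — Alice: {Opt1, Opt2, Opt4}; Bob: {Alpha, Beta, Delta}.

Alpha, Beta, Delta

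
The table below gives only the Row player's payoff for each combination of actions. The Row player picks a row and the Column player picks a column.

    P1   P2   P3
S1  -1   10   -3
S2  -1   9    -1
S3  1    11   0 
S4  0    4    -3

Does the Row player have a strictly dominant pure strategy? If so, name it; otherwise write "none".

S3

S3 vs S1: P1: 1>-1, P2: 11>10, P3: 0>-3.
S3 vs S2: P1: 1>-1, P2: 11>9, P3: 0>-1.
S3 vs S4: P1: 1>0, P2: 11>4, P3: 0>-3.
S3 strictly beats every other strategy against every opponent action, so it is strictly dominant.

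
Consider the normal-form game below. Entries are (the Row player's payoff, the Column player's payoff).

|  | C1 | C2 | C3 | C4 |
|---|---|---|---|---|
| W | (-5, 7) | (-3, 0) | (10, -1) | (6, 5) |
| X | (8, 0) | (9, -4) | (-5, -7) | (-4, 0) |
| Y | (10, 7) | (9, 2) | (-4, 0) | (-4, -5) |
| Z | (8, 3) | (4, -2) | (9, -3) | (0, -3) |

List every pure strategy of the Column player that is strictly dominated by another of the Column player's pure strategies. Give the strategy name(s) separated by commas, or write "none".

C2, C3

C1: no other strategy beats it everywhere (C2 at W (7>0); C3 at W (7>-1); C4 at W (7>5)).
C2: dominated, since C1 does at least as well everywhere (W: 7>0, X: 0>-4, Y: 7>2, Z: 3>-2).
C3 is strictly dominated by C1 (W: 7>-1, X: 0>-7, Y: 7>0, Z: 3>-3).
C4 is not dominated — it holds its own against C1 at X (0=0); C2 at W (5>0); C3 at W (5>-1).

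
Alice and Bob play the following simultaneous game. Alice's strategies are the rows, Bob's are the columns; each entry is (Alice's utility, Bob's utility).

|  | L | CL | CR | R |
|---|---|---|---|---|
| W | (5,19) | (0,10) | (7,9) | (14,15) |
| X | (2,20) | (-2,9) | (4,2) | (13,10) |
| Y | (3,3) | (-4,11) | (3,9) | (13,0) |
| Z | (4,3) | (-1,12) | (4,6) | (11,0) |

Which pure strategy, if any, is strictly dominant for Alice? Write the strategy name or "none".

W vs X: L: 5>2, CL: 0>-2, CR: 7>4, R: 14>13.
W vs Y: L: 5>3, CL: 0>-4, CR: 7>3, R: 14>13.
W vs Z: L: 5>4, CL: 0>-1, CR: 7>4, R: 14>11.
W strictly beats every other strategy against every opponent action, so it is strictly dominant.

W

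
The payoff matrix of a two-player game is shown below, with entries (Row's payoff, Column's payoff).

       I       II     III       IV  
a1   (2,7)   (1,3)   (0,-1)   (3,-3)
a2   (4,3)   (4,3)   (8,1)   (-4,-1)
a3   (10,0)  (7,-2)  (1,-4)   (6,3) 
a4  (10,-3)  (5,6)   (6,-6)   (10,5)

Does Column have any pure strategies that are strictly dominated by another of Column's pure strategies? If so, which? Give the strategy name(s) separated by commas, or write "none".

I: no other strategy beats it everywhere (II at a1 (7>3); III at a1 (7>-1); IV at a1 (7>-3)).
II is not dominated — it holds its own against I at a2 (3=3); III at a1 (3>-1); IV at a1 (3>-3).
I strictly dominates III — a1: 7>-1, a2: 3>1, a3: 0>-4, a4: -3>-6.
IV is not dominated — it holds its own against I at a3 (3>0); II at a3 (3>-2); III at a3 (3>-4).

III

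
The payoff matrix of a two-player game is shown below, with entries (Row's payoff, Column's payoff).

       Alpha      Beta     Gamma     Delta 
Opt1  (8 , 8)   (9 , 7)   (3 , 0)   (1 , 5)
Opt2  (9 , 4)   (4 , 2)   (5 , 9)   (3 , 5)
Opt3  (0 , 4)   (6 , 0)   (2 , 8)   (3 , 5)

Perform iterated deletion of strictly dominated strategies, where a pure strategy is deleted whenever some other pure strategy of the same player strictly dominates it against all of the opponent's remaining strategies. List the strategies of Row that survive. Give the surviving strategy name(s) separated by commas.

For Column, Alpha strictly dominates Beta on the remaining rows (Opt1: 8>7, Opt2: 4>2, Opt3: 4>0); eliminate Beta.
Row's strategy Opt1 is strictly dominated by Opt2 (Alpha: 9>8, Gamma: 5>3, Delta: 3>1) and is removed.
Column's strategy Alpha is strictly dominated by Gamma (Opt2: 9>4, Opt3: 8>4) and is removed.
Column Delta is eliminated: Gamma beats it against every remaining row (Opt2: 9>5, Opt3: 8>5).
Row Opt3 is eliminated: Opt2 beats it against every remaining column (Gamma: 5>2).
Among the remaining strategies, none is strictly dominated by another pure strategy of the same player, so the elimination stops.
Surviving strategies — Row: {Opt2}; Column: {Gamma}.

Opt2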